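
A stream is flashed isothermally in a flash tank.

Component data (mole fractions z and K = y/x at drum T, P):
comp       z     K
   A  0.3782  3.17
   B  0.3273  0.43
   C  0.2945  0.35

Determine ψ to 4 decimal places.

Material balance + equilibrium reduce to Σ zᵢ(Kᵢ−1)/(1+ψ(Kᵢ−1)) = 0.
Check two-phase: ΣzᵢKᵢ = 1.4427 > 1 and Σzᵢ/Kᵢ = 1.7219 > 1, so g(0) = 0.4427 > 0 and g(1) = -0.7219 < 0.
Iterate (Newton) starting at ψ = 0.46:
  ψ = 0.4600: g = -0.11522, g' = -0.8946 → ψ = 0.3312
  ψ = 0.3312: g = 0.00359, g' = -0.9665 → ψ = 0.3349
Converged at ψ = 0.3349.

ψ = 0.3349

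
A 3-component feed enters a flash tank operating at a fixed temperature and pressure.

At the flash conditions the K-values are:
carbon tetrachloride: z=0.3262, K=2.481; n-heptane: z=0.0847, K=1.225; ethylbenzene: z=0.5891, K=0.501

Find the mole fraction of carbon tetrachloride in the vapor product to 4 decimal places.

Rachford–Rice: g(ψ) = Σ zᵢ(Kᵢ−1)/(1+ψ(Kᵢ−1)) = 0.
g(0) = ΣzᵢKᵢ − 1 = 0.2082 and g(1) = 1 − Σzᵢ/Kᵢ = -0.3765, so a root lies in (0, 1).
Iterate (Newton) starting at ψ = 0.5:
  ψ = 0.5000: g = -0.09699, g' = -0.5001 → ψ = 0.3060
  ψ = 0.3060: g = 0.00331, g' = -0.5469 → ψ = 0.3121
Converged at ψ = 0.3121.
Compositions from xᵢ = zᵢ/(1+ψ(Kᵢ−1)), yᵢ = Kᵢxᵢ:
  carbon tetrachloride: x = 0.2231, y = 0.5535
  n-heptane: x = 0.0791, y = 0.0969
  ethylbenzene: x = 0.6978, y = 0.3496

y_carbon tetrachloride = 0.5535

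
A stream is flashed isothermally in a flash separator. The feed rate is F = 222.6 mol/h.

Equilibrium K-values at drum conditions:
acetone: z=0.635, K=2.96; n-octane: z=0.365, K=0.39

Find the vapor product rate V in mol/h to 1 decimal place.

Material balance + equilibrium reduce to Σ zᵢ(Kᵢ−1)/(1+ψ(Kᵢ−1)) = 0.
Feasibility: ΣzᵢKᵢ = 2.022, Σzᵢ/Kᵢ = 1.150 — both > 1, two phases present.
Newton–Raphson from ψ = 0.5:
  ψ = 0.500: g = 0.3082, g' = -0.903 → ψ = 0.841
  ψ = 0.841: g = 0.0126, g' = -0.921 → ψ = 0.855
Converged at ψ = 0.855.
Then V = ψ·F = 0.8548·222.6 = 190.3 mol/h and L = F − V = 32.3 mol/h.

V = 190.3 mol/h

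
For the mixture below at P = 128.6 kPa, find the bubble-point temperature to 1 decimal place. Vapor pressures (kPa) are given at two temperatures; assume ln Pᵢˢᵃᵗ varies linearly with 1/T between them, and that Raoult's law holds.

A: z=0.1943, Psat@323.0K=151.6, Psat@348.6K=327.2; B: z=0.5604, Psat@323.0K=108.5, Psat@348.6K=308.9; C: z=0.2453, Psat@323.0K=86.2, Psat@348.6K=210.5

T = 326.6 K

Bubble-point temperature: ΣzᵢPᵢˢᵃᵗ(T) = P. Interpolate ln Pᵢˢᵃᵗ = aᵢ + bᵢ/T.
  T = 323.0 K: ΣzᵢPᵢˢᵃᵗ = 111.40 kPa
  T = 348.6 K: ΣzᵢPᵢˢᵃᵗ = 288.32 kPa
  T = 335.8 K: ΣzᵢPᵢˢᵃᵗ = 182.18 kPa
  T = 329.4 K: ΣzᵢPᵢˢᵃᵗ = 143.08 kPa
  T = 326.2 K: ΣzᵢPᵢˢᵃᵗ = 126.39 kPa
  T = 327.8 K: ΣzᵢPᵢˢᵃᵗ = 134.51 kPa
Interpolating between 326.2 K and 327.8 K gives T ≈ 326.6 K.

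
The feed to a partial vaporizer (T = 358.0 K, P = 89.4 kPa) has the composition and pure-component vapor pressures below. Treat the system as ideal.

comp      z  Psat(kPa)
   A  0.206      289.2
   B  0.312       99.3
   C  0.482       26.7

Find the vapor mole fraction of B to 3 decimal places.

y_B = 0.341

Raoult's law: Kᵢ = Pᵢˢᵃᵗ/P = Pᵢˢᵃᵗ/89.4.
  K_A = 289.2/89.4 = 3.23490, K_B = 99.3/89.4 = 1.11074, K_C = 26.7/89.4 = 0.29866
Rachford–Rice: g(V/F) = Σ zᵢ(Kᵢ−1)/(1+V/F(Kᵢ−1)) = 0.
Feasibility: ΣzᵢKᵢ = 1.157, Σzᵢ/Kᵢ = 1.958 — both > 1, two phases present.
Newton iteration, V/F⁰ = 0.34:
  V/F = 0.340: g = -0.1490, g' = -0.745 → V/F = 0.140
  V/F = 0.140: g = 0.0099, g' = -0.892 → V/F = 0.151
Converged at V/F = 0.151.
Compositions from xᵢ = zᵢ/(1+V/F(Kᵢ−1)), yᵢ = Kᵢxᵢ:
  A: x = 0.154, y = 0.498
  B: x = 0.307, y = 0.341
  C: x = 0.539, y = 0.161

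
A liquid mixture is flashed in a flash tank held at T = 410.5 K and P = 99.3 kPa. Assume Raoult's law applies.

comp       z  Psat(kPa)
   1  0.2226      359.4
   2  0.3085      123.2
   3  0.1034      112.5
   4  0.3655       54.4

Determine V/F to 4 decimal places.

V/F = 0.8115

Raoult's law: Kᵢ = Pᵢˢᵃᵗ/P = Pᵢˢᵃᵗ/99.3.
  K_1 = 359.4/99.3 = 3.619335, K_2 = 123.2/99.3 = 1.240685, K_3 = 112.5/99.3 = 1.132931, K_4 = 54.4/99.3 = 0.547835
Rachford–Rice: g(V/F) = Σ zᵢ(Kᵢ−1)/(1+V/F(Kᵢ−1)) = 0.
Check two-phase: ΣzᵢKᵢ = 1.5058 > 1 and Σzᵢ/Kᵢ = 1.0686 > 1, so g(0) = 0.5058 > 0 and g(1) = -0.0686 < 0.
Newton–Raphson from V/F = 0.4:
  V/F = 0.4000: g = 0.16376, g' = -0.4921 → V/F = 0.7328
  V/F = 0.7328: g = 0.02821, g' = -0.3608 → V/F = 0.8110
  V/F = 0.8110: g = 0.00021, g' = -0.3568 → V/F = 0.8115
Converged at V/F = 0.8115.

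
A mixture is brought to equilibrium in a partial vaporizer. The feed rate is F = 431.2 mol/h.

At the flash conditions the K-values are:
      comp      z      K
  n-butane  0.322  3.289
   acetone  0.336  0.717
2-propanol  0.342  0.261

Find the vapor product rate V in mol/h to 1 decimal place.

Rachford–Rice: g(ψ) = Σ zᵢ(Kᵢ−1)/(1+ψ(Kᵢ−1)) = 0.
Feasibility: ΣzᵢKᵢ = 1.389, Σzᵢ/Kᵢ = 1.877 — both > 1, two phases present.
Newton–Raphson from ψ = 0.39:
  ψ = 0.390: g = -0.0725, g' = -0.874 → ψ = 0.307
  ψ = 0.307: g = 0.0019, g' = -0.927 → ψ = 0.309
Converged at ψ = 0.309.
Then V = ψ·F = 0.3090·431.2 = 133.2 mol/h and L = F − V = 298.0 mol/h.

V = 133.2 mol/h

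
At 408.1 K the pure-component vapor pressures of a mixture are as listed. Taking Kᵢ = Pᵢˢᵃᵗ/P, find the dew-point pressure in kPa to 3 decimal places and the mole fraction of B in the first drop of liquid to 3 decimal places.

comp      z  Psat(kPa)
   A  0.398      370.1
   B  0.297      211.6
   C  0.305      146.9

Pdew = 219.528 kPa, x_B = 0.308

At the dew point ψ → 1, so Σzᵢ/Kᵢ = 1 with Kᵢ = Pᵢˢᵃᵗ/P ⇒ 1/P = Σzᵢ/Pᵢˢᵃᵗ.
1/P = 0.398/370.1 + 0.297/211.6 + 0.305/146.9 = 0.004555 ⇒ P = 219.528 kPa
xᵢ = zᵢP/Pᵢˢᵃᵗ ⇒ x_B = 0.297·219.528/211.6 = 0.308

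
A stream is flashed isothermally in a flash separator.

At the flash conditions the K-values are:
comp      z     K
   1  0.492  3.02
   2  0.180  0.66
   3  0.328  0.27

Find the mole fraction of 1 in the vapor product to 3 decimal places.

Material balance + equilibrium reduce to Σ zᵢ(Kᵢ−1)/(1+V/F(Kᵢ−1)) = 0.
Check two-phase: ΣzᵢKᵢ = 1.693 > 1 and Σzᵢ/Kᵢ = 1.650 > 1, so g(0) = 0.693 > 0 and g(1) = -0.650 < 0.
Newton iteration, V/F⁰ = 0.5:
  V/F = 0.500: g = 0.0436, g' = -0.961 → V/F = 0.545
Converged at V/F = 0.545.
Compositions from xᵢ = zᵢ/(1+V/F(Kᵢ−1)), yᵢ = Kᵢxᵢ:
  1: x = 0.234, y = 0.707
  2: x = 0.221, y = 0.146
  3: x = 0.545, y = 0.147

y_1 = 0.707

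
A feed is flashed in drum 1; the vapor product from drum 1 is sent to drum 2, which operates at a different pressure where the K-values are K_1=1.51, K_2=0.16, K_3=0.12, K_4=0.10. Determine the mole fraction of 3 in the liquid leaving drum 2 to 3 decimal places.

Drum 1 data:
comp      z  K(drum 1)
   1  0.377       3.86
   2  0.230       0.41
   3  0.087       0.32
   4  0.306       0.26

Drum 1:
Material balance + equilibrium reduce to Σ zᵢ(Kᵢ−1)/(1+ψ₁(Kᵢ−1)) = 0.
g(0) = ΣzᵢKᵢ − 1 = 0.657 and g(1) = 1 − Σzᵢ/Kᵢ = -1.107, so a root lies in (0, 1).
Newton iteration, ψ₁⁰ = 0.3:
  ψ₁ = 0.300: g = 0.0501, g' = -1.352 → ψ₁ = 0.337
  ψ₁ = 0.337: g = 0.0012, g' = -1.289 → ψ₁ = 0.338
Converged at ψ₁ = 0.338.
Drum-1 compositions:
  1: x = 0.192, y = 0.740
  2: x = 0.287, y = 0.118
  3: x = 0.113, y = 0.036
  4: x = 0.408, y = 0.106
Drum-2 feed = drum-1 vapor: z₂ = (0.7400, 0.1178, 0.0361, 0.1061).
Drum 2:
Newton–Raphson from ψ₂ = 0.47:
  ψ₂ = 0.470: g = -0.0788, g' = -0.692 → ψ₂ = 0.356
  ψ₂ = 0.356: g = -0.0086, g' = -0.553 → ψ₂ = 0.340
Converged at ψ₂ = 0.340.
  1: x = 0.631, y = 0.952
  2: x = 0.165, y = 0.026
  3: x = 0.052, y = 0.006
  4: x = 0.153, y = 0.015

x_3 (drum 2) = 0.052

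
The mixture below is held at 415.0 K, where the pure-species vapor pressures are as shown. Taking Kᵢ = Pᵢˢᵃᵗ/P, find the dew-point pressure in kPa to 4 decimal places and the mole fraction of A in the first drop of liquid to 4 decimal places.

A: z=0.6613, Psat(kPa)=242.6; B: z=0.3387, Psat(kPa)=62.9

Pdew = 123.2951 kPa, x_A = 0.3361

At the dew point ψ → 1, so Σzᵢ/Kᵢ = 1 with Kᵢ = Pᵢˢᵃᵗ/P ⇒ 1/P = Σzᵢ/Pᵢˢᵃᵗ.
1/P = 0.6613/242.6 + 0.3387/62.9 = 0.0081106 ⇒ P = 123.2951 kPa
xᵢ = zᵢP/Pᵢˢᵃᵗ ⇒ x_A = 0.6613·123.2951/242.6 = 0.3361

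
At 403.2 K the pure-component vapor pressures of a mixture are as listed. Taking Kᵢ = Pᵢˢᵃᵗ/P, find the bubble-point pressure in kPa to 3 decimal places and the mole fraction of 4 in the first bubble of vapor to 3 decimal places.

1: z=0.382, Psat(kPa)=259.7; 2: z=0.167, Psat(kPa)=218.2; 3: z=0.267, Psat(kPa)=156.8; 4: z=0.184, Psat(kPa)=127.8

At the bubble point ψ → 0, so ΣzᵢKᵢ = 1 with Kᵢ = Pᵢˢᵃᵗ/P ⇒ P = ΣzᵢPᵢˢᵃᵗ.
P = 0.382·259.7 + 0.167·218.2 + 0.267·156.8 + 0.184·127.8 = 201.026 kPa
yᵢ = zᵢPᵢˢᵃᵗ/P ⇒ y_4 = 0.184·127.8/201.026 = 0.117

Pbub = 201.026 kPa, y_4 = 0.117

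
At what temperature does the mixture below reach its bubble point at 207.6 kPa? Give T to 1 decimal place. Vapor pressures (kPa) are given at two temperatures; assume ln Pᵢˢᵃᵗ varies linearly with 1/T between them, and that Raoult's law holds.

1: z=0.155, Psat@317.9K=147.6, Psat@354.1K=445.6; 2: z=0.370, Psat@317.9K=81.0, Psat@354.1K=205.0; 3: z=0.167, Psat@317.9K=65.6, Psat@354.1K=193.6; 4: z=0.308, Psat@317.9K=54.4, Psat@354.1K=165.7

T = 350.5 K

Bubble-point temperature: ΣzᵢPᵢˢᵃᵗ(T) = P. Interpolate ln Pᵢˢᵃᵗ = aᵢ + bᵢ/T.
  T = 317.9 K: ΣzᵢPᵢˢᵃᵗ = 80.56 kPa
  T = 354.1 K: ΣzᵢPᵢˢᵃᵗ = 228.28 kPa
  T = 336.0 K: ΣzᵢPᵢˢᵃᵗ = 139.35 kPa
  T = 345.1 K: ΣzᵢPᵢˢᵃᵗ = 179.72 kPa
  T = 349.6 K: ΣzᵢPᵢˢᵃᵗ = 202.86 kPa
  T = 351.9 K: ΣzᵢPᵢˢᵃᵗ = 215.56 kPa
Interpolating between 349.6 K and 351.9 K gives T ≈ 350.5 K.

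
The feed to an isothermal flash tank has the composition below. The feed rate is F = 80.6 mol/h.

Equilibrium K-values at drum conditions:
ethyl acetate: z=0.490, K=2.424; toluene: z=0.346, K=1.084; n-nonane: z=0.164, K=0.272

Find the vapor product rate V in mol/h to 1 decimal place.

V = 71.3 mol/h

Material balance + equilibrium reduce to Σ zᵢ(Kᵢ−1)/(1+ψ(Kᵢ−1)) = 0.
Check two-phase: ΣzᵢKᵢ = 1.607 > 1 and Σzᵢ/Kᵢ = 1.124 > 1, so g(0) = 0.607 > 0 and g(1) = -0.124 < 0.
Newton–Raphson from ψ = 0.5:
  ψ = 0.500: g = 0.2477, g' = -0.556 → ψ = 0.945
  ψ = 0.945: g = -0.0587, g' = -1.077 → ψ = 0.891
  ψ = 0.891: g = -0.0052, g' = -0.899 → ψ = 0.885
Converged at ψ = 0.885.
Then V = ψ·F = 0.8851·80.6 = 71.3 mol/h and L = F − V = 9.3 mol/h.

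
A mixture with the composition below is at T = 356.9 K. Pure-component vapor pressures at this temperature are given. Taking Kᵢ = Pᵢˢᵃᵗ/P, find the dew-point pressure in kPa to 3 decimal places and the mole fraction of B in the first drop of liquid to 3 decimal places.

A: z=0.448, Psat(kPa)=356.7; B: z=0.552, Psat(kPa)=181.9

At the dew point ψ → 1, so Σzᵢ/Kᵢ = 1 with Kᵢ = Pᵢˢᵃᵗ/P ⇒ 1/P = Σzᵢ/Pᵢˢᵃᵗ.
1/P = 0.448/356.7 + 0.552/181.9 = 0.004291 ⇒ P = 233.068 kPa
xᵢ = zᵢP/Pᵢˢᵃᵗ ⇒ x_B = 0.552·233.068/181.9 = 0.707

Pdew = 233.068 kPa, x_B = 0.707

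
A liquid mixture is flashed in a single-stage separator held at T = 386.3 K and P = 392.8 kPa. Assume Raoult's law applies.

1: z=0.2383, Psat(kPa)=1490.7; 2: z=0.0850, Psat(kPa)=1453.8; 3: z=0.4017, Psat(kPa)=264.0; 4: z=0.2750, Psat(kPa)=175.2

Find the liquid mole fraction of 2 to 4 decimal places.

Raoult's law: Kᵢ = Pᵢˢᵃᵗ/P = Pᵢˢᵃᵗ/392.8.
  K_1 = 1490.7/392.8 = 3.795061, K_2 = 1453.8/392.8 = 3.701120, K_3 = 264.0/392.8 = 0.672098, K_4 = 175.2/392.8 = 0.446029
Rachford–Rice: g(ψ) = Σ zᵢ(Kᵢ−1)/(1+ψ(Kᵢ−1)) = 0.
Check two-phase: ΣzᵢKᵢ = 1.6116 > 1 and Σzᵢ/Kᵢ = 1.3000 > 1, so g(0) = 0.6116 > 0 and g(1) = -0.3000 < 0.
Newton–Raphson from ψ = 0.37:
  ψ = 0.3700: g = 0.10074, g' = -0.7945 → ψ = 0.4968
  ψ = 0.4968: g = 0.00935, g' = -0.6617 → ψ = 0.5109
  ψ = 0.5109: g = 0.00007, g' = -0.6518 → ψ = 0.5110
Converged at ψ = 0.5110.
Compositions from xᵢ = zᵢ/(1+ψ(Kᵢ−1)), yᵢ = Kᵢxᵢ:
  1: x = 0.0981, y = 0.3724
  2: x = 0.0357, y = 0.1322
  3: x = 0.4826, y = 0.3243
  4: x = 0.3836, y = 0.1711

x_2 = 0.0357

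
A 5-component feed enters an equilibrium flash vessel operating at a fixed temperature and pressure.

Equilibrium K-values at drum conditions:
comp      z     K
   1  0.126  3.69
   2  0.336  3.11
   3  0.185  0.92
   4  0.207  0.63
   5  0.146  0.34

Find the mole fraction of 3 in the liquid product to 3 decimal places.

x_3 = 0.199

Material balance + equilibrium reduce to Σ zᵢ(Kᵢ−1)/(1+ψ(Kᵢ−1)) = 0.
g(0) = ΣzᵢKᵢ − 1 = 0.860 and g(1) = 1 − Σzᵢ/Kᵢ = -0.101, so a root lies in (0, 1).
Iterate (Newton) starting at ψ = 0.62:
  ψ = 0.620: g = 0.1561, g' = -0.640 → ψ = 0.864
  ψ = 0.864: g = 0.0005, g' = -0.677 → ψ = 0.865
Converged at ψ = 0.865.
Compositions from xᵢ = zᵢ/(1+ψ(Kᵢ−1)), yᵢ = Kᵢxᵢ:
  1: x = 0.038, y = 0.140
  2: x = 0.119, y = 0.370
  3: x = 0.199, y = 0.183
  4: x = 0.304, y = 0.192
  5: x = 0.340, y = 0.116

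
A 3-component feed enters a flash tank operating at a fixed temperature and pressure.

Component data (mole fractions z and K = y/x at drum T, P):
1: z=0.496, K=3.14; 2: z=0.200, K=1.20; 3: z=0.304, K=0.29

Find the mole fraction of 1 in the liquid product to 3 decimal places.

Rachford–Rice: g(V/F) = Σ zᵢ(Kᵢ−1)/(1+V/F(Kᵢ−1)) = 0.
g(0) = ΣzᵢKᵢ − 1 = 0.886 and g(1) = 1 − Σzᵢ/Kᵢ = -0.373, so a root lies in (0, 1).
Iterate (Newton) starting at V/F = 0.42:
  V/F = 0.420: g = 0.2884, g' = -0.948 → V/F = 0.724
  V/F = 0.724: g = 0.0070, g' = -1.005 → V/F = 0.731
Converged at V/F = 0.731.
Compositions from xᵢ = zᵢ/(1+V/F(Kᵢ−1)), yᵢ = Kᵢxᵢ:
  1: x = 0.193, y = 0.607
  2: x = 0.174, y = 0.209
  3: x = 0.632, y = 0.183

x_1 = 0.193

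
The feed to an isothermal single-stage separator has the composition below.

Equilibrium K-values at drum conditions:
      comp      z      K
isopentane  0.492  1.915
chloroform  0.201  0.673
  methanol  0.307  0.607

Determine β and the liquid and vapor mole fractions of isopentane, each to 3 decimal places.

Rachford–Rice: g(β) = Σ zᵢ(Kᵢ−1)/(1+β(Kᵢ−1)) = 0.
Check two-phase: ΣzᵢKᵢ = 1.264 > 1 and Σzᵢ/Kᵢ = 1.061 > 1, so g(0) = 0.264 > 0 and g(1) = -0.061 < 0.
Newton iteration, β⁰ = 0.43:
  β = 0.430: g = 0.1014, g' = -0.310 → β = 0.757
  β = 0.757: g = 0.0068, g' = -0.278 → β = 0.782
Converged at β = 0.782.
Compositions from xᵢ = zᵢ/(1+β(Kᵢ−1)), yᵢ = Kᵢxᵢ:
  isopentane: x = 0.287, y = 0.549
  chloroform: x = 0.270, y = 0.182
  methanol: x = 0.443, y = 0.269

β = 0.782, x_isopentane = 0.287, y_isopentane = 0.549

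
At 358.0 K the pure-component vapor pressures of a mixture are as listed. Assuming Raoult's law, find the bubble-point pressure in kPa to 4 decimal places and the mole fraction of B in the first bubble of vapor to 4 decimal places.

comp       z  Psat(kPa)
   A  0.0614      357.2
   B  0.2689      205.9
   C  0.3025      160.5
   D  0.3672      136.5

At the bubble point ψ → 0, so ΣzᵢKᵢ = 1 with Kᵢ = Pᵢˢᵃᵗ/P ⇒ P = ΣzᵢPᵢˢᵃᵗ.
P = 0.0614·357.2 + 0.2689·205.9 + 0.3025·160.5 + 0.3672·136.5 = 175.9726 kPa
yᵢ = zᵢPᵢˢᵃᵗ/P ⇒ y_B = 0.2689·205.9/175.9726 = 0.3146

Pbub = 175.9726 kPa, y_B = 0.3146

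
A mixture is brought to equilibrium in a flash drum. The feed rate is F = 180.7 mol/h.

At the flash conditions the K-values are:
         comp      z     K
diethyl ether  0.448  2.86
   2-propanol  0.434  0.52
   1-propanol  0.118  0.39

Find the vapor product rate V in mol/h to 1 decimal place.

V = 105.0 mol/h

Newton–Raphson from ψ = 0.54:
  ψ = 0.540: g = 0.0272, g' = -0.666 → ψ = 0.581
Converged at ψ = 0.581.
Then V = ψ·F = 0.5812·180.7 = 105.0 mol/h and L = F − V = 75.7 mol/h.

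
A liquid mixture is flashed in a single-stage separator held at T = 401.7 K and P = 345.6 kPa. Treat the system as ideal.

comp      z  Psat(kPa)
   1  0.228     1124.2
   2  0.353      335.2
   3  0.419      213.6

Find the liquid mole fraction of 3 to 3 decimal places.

x_3 = 0.544

Raoult's law: Kᵢ = Pᵢˢᵃᵗ/P = Pᵢˢᵃᵗ/345.6.
  K_1 = 1124.2/345.6 = 3.25289, K_2 = 335.2/345.6 = 0.96991, K_3 = 213.6/345.6 = 0.61806
Material balance + equilibrium reduce to Σ zᵢ(Kᵢ−1)/(1+β(Kᵢ−1)) = 0.
Feasibility: ΣzᵢKᵢ = 1.343, Σzᵢ/Kᵢ = 1.112 — both > 1, two phases present.
Newton–Raphson from β = 0.36:
  β = 0.360: g = 0.0873, g' = -0.435 → β = 0.561
  β = 0.561: g = 0.0125, g' = -0.325 → β = 0.599
  β = 0.599: g = 0.0002, g' = -0.313 → β = 0.600
Converged at β = 0.600.
Compositions from xᵢ = zᵢ/(1+β(Kᵢ−1)), yᵢ = Kᵢxᵢ:
  1: x = 0.097, y = 0.315
  2: x = 0.359, y = 0.349
  3: x = 0.544, y = 0.336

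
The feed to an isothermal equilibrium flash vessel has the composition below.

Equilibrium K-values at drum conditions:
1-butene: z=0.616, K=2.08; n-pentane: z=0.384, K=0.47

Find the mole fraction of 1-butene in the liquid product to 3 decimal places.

Material balance + equilibrium reduce to Σ zᵢ(Kᵢ−1)/(1+β(Kᵢ−1)) = 0.
g(0) = ΣzᵢKᵢ − 1 = 0.462 and g(1) = 1 − Σzᵢ/Kᵢ = -0.113, so a root lies in (0, 1).
Binary case is linear: z₁(K₁−1)(1+β(K₂−1)) + z₂(K₂−1)(1+β(K₁−1)) = 0
⇒ β = [z₁(K₁−1)+z₂(K₂−1)] / [−(K₁−1)(K₂−1)] = 0.4618/0.5724 = 0.807
Compositions from xᵢ = zᵢ/(1+β(Kᵢ−1)), yᵢ = Kᵢxᵢ:
  1-butene: x = 0.329, y = 0.685
  n-pentane: x = 0.671, y = 0.315

x_1-butene = 0.329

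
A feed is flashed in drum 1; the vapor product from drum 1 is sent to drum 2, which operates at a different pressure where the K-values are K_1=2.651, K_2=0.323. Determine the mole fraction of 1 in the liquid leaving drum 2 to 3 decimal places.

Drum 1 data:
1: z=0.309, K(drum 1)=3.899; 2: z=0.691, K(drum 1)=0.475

Drum 1:
Let ψ₁ = V/F and solve Σ zᵢ(Kᵢ−1)/(1+ψ₁(Kᵢ−1)) = 0.
g(0) = ΣzᵢKᵢ − 1 = 0.533 and g(1) = 1 − Σzᵢ/Kᵢ = -0.534, so a root lies in (0, 1).
Newton–Raphson from ψ₁ = 0.5:
  ψ₁ = 0.500: g = -0.1262, g' = -0.783 → ψ₁ = 0.339
  ψ₁ = 0.339: g = 0.0106, g' = -0.943 → ψ₁ = 0.350
Converged at ψ₁ = 0.350.
Drum-1 compositions:
  1: x = 0.153, y = 0.598
  2: x = 0.847, y = 0.402
Drum-2 feed = drum-1 vapor: z₂ = (0.5978, 0.4022).
Drum 2:
Rachford–Rice: g(ψ₂) = Σ zᵢ(Kᵢ−1)/(1+ψ₂(Kᵢ−1)) = 0.
Check two-phase: ΣzᵢKᵢ = 1.715 > 1 and Σzᵢ/Kᵢ = 1.471 > 1, so g(0) = 0.715 > 0 and g(1) = -0.471 < 0.
Iterate (Newton) starting at ψ₂ = 0.5:
  ψ₂ = 0.500: g = 0.1291, g' = -0.910 → ψ₂ = 0.642
  ψ₂ = 0.642: g = -0.0023, g' = -0.961 → ψ₂ = 0.639
Converged at ψ₂ = 0.639.
  1: x = 0.291, y = 0.771
  2: x = 0.709, y = 0.229

x_1 (drum 2) = 0.291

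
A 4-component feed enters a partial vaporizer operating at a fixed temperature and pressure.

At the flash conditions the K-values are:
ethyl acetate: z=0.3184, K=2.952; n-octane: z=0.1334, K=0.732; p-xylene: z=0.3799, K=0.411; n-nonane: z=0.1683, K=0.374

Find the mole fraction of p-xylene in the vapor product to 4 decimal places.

y_p-xylene = 0.1819

Let ψ = V/F and solve Σ zᵢ(Kᵢ−1)/(1+ψ(Kᵢ−1)) = 0.
g(0) = ΣzᵢKᵢ − 1 = 0.2566 and g(1) = 1 − Σzᵢ/Kᵢ = -0.6644, so a root lies in (0, 1).
Newton iteration, ψ⁰ = 0.5:
  ψ = 0.5000: g = -0.19727, g' = -0.7280 → ψ = 0.2290
  ψ = 0.2290: g = 0.00977, g' = -0.8562 → ψ = 0.2404
  ψ = 0.2404: g = 0.00008, g' = -0.8432 → ψ = 0.2405
Converged at ψ = 0.2405.
Compositions from xᵢ = zᵢ/(1+ψ(Kᵢ−1)), yᵢ = Kᵢxᵢ:
  ethyl acetate: x = 0.2167, y = 0.6396
  n-octane: x = 0.1426, y = 0.1044
  p-xylene: x = 0.4426, y = 0.1819
  n-nonane: x = 0.1981, y = 0.0741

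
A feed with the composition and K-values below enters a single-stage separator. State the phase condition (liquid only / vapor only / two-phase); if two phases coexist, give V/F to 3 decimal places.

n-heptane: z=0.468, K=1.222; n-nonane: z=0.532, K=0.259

ΣzᵢKᵢ = 0.710; Σzᵢ/Kᵢ = 2.437.
Since ΣzᵢKᵢ < 1 the mixture is below its bubble point — single liquid phase.

liquid only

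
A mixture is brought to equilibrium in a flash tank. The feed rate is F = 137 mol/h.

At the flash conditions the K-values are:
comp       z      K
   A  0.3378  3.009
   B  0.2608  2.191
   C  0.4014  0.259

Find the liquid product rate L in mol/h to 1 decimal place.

Material balance + equilibrium reduce to Σ zᵢ(Kᵢ−1)/(1+β(Kᵢ−1)) = 0.
Feasibility: ΣzᵢKᵢ = 1.6918, Σzᵢ/Kᵢ = 1.7811 — both > 1, two phases present.
Newton–Raphson from β = 0.4:
  β = 0.4000: g = 0.16392, g' = -1.0340 → β = 0.5585
  β = 0.5585: g = -0.00112, g' = -1.0777 → β = 0.5575
Converged at β = 0.5575.
Then V = β·F = 0.5575·137 = 76.4 mol/h and L = F − V = 60.6 mol/h.

L = 60.6 mol/h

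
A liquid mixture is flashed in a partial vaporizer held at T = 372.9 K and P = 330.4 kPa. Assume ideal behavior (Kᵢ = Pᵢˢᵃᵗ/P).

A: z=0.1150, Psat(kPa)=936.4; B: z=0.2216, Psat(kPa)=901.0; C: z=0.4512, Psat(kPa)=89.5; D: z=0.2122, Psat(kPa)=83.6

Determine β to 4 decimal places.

β = 0.0819

Raoult's law: Kᵢ = Pᵢˢᵃᵗ/P = Pᵢˢᵃᵗ/330.4.
  K_A = 936.4/330.4 = 2.834140, K_B = 901.0/330.4 = 2.726998, K_C = 89.5/330.4 = 0.270884, K_D = 83.6/330.4 = 0.253027
Material balance + equilibrium reduce to Σ zᵢ(Kᵢ−1)/(1+β(Kᵢ−1)) = 0.
Check two-phase: ΣzᵢKᵢ = 1.1061 > 1 and Σzᵢ/Kᵢ = 2.6261 > 1, so g(0) = 0.1061 > 0 and g(1) = -1.6261 < 0.
Newton iteration, β⁰ = 0.58:
  β = 0.5800: g = -0.55632, g' = -1.3446 → β = 0.1662
  β = 0.1662: g = -0.09636, g' = -1.0911 → β = 0.0779
  β = 0.0779: g = 0.00475, g' = -1.2127 → β = 0.0818
  β = 0.0818: g = 0.00001, g' = -1.2054 → β = 0.0819
Converged at β = 0.0819.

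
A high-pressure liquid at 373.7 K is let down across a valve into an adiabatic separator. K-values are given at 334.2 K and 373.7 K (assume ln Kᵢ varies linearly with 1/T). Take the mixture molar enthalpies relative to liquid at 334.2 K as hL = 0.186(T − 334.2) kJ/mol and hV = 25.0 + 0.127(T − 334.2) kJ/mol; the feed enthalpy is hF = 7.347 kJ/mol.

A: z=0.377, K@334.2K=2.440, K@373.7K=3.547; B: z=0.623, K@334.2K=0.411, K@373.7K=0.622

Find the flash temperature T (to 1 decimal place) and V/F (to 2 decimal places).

T = 338.6 K, V/F = 0.26

Adiabatic flash: solve Rachford–Rice at each trial T, then check hF = ψ·hV(T) + (1−ψ)·hL(T).
  T = 334.2 K: K = (2.440, 0.411), RR gives ψ = 0.207, H_out = 5.186 kJ/mol
  T = 373.7 K: K = (3.547, 0.622), RR gives ψ = 0.753, H_out = 24.412 kJ/mol
  T = 353.9 K: K = (2.971, 0.511), RR gives ψ = 0.455, H_out = 14.517 kJ/mol
  T = 344.0 K: K = (2.699, 0.460), RR gives ψ = 0.331, H_out = 9.903 kJ/mol
  T = 339.1 K: K = (2.568, 0.435), RR gives ψ = 0.270, H_out = 7.581 kJ/mol
  T = 336.6 K: K = (2.502, 0.423), RR gives ψ = 0.238, H_out = 6.370 kJ/mol
  T = 337.9 K: K = (2.536, 0.429), RR gives ψ = 0.255, H_out = 7.002 kJ/mol
Linear interpolation between T = 337.9 (H_out = 7.002) and T = 339.1 (H_out = 7.581) on hF = 7.347 gives T ≈ 338.6 K, at which ψ = 0.26.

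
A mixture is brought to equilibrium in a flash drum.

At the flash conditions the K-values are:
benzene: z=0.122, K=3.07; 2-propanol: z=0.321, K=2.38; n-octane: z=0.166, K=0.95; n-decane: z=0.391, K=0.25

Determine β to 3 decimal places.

Newton–Raphson from β = 0.62:
  β = 0.620: g = -0.2074, g' = -1.047 → β = 0.422
  β = 0.422: g = -0.0227, g' = -0.864 → β = 0.396
Converged at β = 0.396.

β = 0.396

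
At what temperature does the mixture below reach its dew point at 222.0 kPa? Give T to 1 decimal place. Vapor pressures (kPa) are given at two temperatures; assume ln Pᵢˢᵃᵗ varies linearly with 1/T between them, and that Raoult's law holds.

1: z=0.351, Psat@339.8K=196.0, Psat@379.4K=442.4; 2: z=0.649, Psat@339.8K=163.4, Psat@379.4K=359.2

Dew-point temperature: Σzᵢ·P/Pᵢˢᵃᵗ(T) = 1. Interpolate ln Pᵢˢᵃᵗ = aᵢ + bᵢ/T.
  T = 339.8 K: ΣzᵢP/Pᵢˢᵃᵗ = 1.2793
  T = 379.4 K: ΣzᵢP/Pᵢˢᵃᵗ = 0.5772
  T = 359.6 K: ΣzᵢP/Pᵢˢᵃᵗ = 0.8407
  T = 349.7 K: ΣzᵢP/Pᵢˢᵃᵗ = 1.0309
  T = 354.6 K: ΣzᵢP/Pᵢˢᵃᵗ = 0.9306
  T = 352.1 K: ΣzᵢP/Pᵢˢᵃᵗ = 0.9802
  T = 350.9 K: ΣzᵢP/Pᵢˢᵃᵗ = 1.0051
Interpolating between 350.9 K and 352.1 K gives T ≈ 351.1 K.

T = 351.1 K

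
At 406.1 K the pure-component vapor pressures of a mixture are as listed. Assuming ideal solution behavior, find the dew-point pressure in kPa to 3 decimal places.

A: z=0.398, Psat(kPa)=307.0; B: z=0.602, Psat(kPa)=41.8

At the dew point ψ → 1, so Σzᵢ/Kᵢ = 1 with Kᵢ = Pᵢˢᵃᵗ/P ⇒ 1/P = Σzᵢ/Pᵢˢᵃᵗ.
1/P = 0.398/307.0 + 0.602/41.8 = 0.015698 ⇒ P = 63.701 kPa

Pdew = 63.701 kPa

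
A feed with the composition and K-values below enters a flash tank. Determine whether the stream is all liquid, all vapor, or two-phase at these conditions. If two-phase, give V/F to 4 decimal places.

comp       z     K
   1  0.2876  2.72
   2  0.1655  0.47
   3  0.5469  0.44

two-phase, V/F = 0.1058

ΣzᵢKᵢ = 1.1007; Σzᵢ/Kᵢ = 1.7008.
Both exceed 1, so a two-phase solution exists.
Material balance + equilibrium reduce to Σ zᵢ(Kᵢ−1)/(1+ψ(Kᵢ−1)) = 0.
Newton iteration, ψ⁰ = 0.64:
  ψ = 0.6400: g = -0.37462, g' = -0.7159 → ψ = 0.1167
  ψ = 0.1167: g = -0.00921, g' = -0.8393 → ψ = 0.1057
  ψ = 0.1057: g = 0.00009, g' = -0.8551 → ψ = 0.1058
Converged at ψ = 0.1058.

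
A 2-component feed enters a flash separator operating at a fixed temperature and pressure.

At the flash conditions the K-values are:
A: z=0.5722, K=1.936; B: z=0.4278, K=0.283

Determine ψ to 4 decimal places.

ψ = 0.3410

Rachford–Rice: g(ψ) = Σ zᵢ(Kᵢ−1)/(1+ψ(Kᵢ−1)) = 0.
g(0) = ΣzᵢKᵢ − 1 = 0.2288 and g(1) = 1 − Σzᵢ/Kᵢ = -0.8072, so a root lies in (0, 1).
Newton–Raphson from ψ = 0.5:
  ψ = 0.5000: g = -0.11331, g' = -0.7670 → ψ = 0.3523
  ψ = 0.3523: g = -0.00761, g' = -0.6772 → ψ = 0.3410
Converged at ψ = 0.3410.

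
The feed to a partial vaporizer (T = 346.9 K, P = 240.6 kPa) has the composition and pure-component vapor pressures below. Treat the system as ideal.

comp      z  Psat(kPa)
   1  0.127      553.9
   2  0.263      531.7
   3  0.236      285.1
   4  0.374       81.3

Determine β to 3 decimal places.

Raoult's law: Kᵢ = Pᵢˢᵃᵗ/P = Pᵢˢᵃᵗ/240.6.
  K_1 = 553.9/240.6 = 2.30216, K_2 = 531.7/240.6 = 2.20989, K_3 = 285.1/240.6 = 1.18495, K_4 = 81.3/240.6 = 0.33791
Iterate (Newton) starting at β = 0.5:
  β = 0.500: g = -0.0318, g' = -0.602 → β = 0.447
  β = 0.447: g = -0.0004, g' = -0.586 → β = 0.446
Converged at β = 0.446.

β = 0.446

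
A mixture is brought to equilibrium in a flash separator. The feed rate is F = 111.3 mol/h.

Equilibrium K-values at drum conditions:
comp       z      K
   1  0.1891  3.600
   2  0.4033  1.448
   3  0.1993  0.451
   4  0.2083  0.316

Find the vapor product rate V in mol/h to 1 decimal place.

V = 54.6 mol/h

Material balance + equilibrium reduce to Σ zᵢ(Kᵢ−1)/(1+β(Kᵢ−1)) = 0.
g(0) = ΣzᵢKᵢ − 1 = 0.4204 and g(1) = 1 − Σzᵢ/Kᵢ = -0.4321, so a root lies in (0, 1).
Newton–Raphson from β = 0.41:
  β = 0.4100: g = 0.05141, g' = -0.6455 → β = 0.4896
  β = 0.4896: g = 0.00060, g' = -0.6345 → β = 0.4906
Converged at β = 0.4906.
Then V = β·F = 0.4906·111.3 = 54.6 mol/h and L = F − V = 56.7 mol/h.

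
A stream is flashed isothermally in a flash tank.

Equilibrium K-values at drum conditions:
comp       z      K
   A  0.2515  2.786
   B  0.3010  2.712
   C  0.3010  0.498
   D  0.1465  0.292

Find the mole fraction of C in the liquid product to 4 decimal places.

x_C = 0.4621

Let ψ = V/F and solve Σ zᵢ(Kᵢ−1)/(1+ψ(Kᵢ−1)) = 0.
g(0) = ΣzᵢKᵢ − 1 = 0.7097 and g(1) = 1 − Σzᵢ/Kᵢ = -0.3074, so a root lies in (0, 1).
Iterate (Newton) starting at ψ = 0.51:
  ψ = 0.5100: g = 0.14474, g' = -0.7881 → ψ = 0.6937
  ψ = 0.6937: g = 0.00055, g' = -0.8065 → ψ = 0.6943
Converged at ψ = 0.6943.
Compositions from xᵢ = zᵢ/(1+ψ(Kᵢ−1)), yᵢ = Kᵢxᵢ:
  A: x = 0.1123, y = 0.3128
  B: x = 0.1375, y = 0.3730
  C: x = 0.4621, y = 0.2301
  D: x = 0.2882, y = 0.0841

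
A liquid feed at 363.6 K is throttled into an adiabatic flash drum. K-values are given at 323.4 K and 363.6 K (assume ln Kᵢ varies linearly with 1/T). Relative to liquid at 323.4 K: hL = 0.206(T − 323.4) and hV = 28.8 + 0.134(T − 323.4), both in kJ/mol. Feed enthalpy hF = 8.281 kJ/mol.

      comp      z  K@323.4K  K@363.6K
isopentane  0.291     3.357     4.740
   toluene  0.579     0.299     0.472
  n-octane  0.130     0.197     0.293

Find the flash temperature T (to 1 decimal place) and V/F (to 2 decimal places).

Adiabatic flash: solve Rachford–Rice at each trial T, then check hF = ψ·hV(T) + (1−ψ)·hL(T).
  T = 323.4 K: K = (3.357, 0.299, 0.197), RR gives ψ = 0.103, H_out = 2.979 kJ/mol
  T = 363.6 K: K = (4.740, 0.472, 0.293), RR gives ψ = 0.327, H_out = 16.764 kJ/mol
  T = 343.5 K: K = (4.029, 0.381, 0.243), RR gives ψ = 0.217, H_out = 10.075 kJ/mol
  T = 333.4 K: K = (3.686, 0.338, 0.219), RR gives ψ = 0.162, H_out = 6.599 kJ/mol
  T = 338.4 K: K = (3.855, 0.359, 0.231), RR gives ψ = 0.189, H_out = 8.337 kJ/mol
  T = 335.9 K: K = (3.770, 0.349, 0.225), RR gives ψ = 0.176, H_out = 7.473 kJ/mol
  T = 337.1 K: K = (3.811, 0.354, 0.228), RR gives ψ = 0.182, H_out = 7.889 kJ/mol
Linear interpolation between T = 337.1 (H_out = 7.889) and T = 338.4 (H_out = 8.337) on hF = 8.281 gives T ≈ 338.2 K, at which ψ = 0.19.

T = 338.2 K, V/F = 0.19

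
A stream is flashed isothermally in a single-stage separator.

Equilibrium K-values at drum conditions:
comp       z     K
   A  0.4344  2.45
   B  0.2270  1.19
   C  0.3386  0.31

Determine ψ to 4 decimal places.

ψ = 0.5682

Newton–Raphson from ψ = 0.34:
  ψ = 0.3400: g = 0.15716, g' = -0.6921 → ψ = 0.5671
  ψ = 0.5671: g = 0.00079, g' = -0.7168 → ψ = 0.5682
Converged at ψ = 0.5682.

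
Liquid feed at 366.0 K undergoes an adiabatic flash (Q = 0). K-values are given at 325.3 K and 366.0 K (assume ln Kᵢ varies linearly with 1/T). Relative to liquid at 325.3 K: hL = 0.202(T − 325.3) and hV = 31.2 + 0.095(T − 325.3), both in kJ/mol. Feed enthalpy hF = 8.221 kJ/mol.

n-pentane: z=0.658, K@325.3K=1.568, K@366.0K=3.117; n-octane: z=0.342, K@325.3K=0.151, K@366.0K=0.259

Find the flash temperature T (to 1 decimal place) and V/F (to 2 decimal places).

Adiabatic flash: solve Rachford–Rice at each trial T, then check hF = ψ·hV(T) + (1−ψ)·hL(T).
  T = 325.3 K: K = (1.568, 0.151), RR gives ψ = 0.173, H_out = 5.395 kJ/mol
  T = 366.0 K: K = (3.117, 0.259), RR gives ψ = 0.726, H_out = 27.723 kJ/mol
  T = 345.6 K: K = (2.254, 0.201), RR gives ψ = 0.551, H_out = 20.083 kJ/mol
  T = 335.5 K: K = (1.892, 0.175), RR gives ψ = 0.414, H_out = 14.531 kJ/mol
  T = 330.4 K: K = (1.725, 0.163), RR gives ψ = 0.314, H_out = 10.659 kJ/mol
  T = 327.9 K: K = (1.647, 0.157), RR gives ψ = 0.252, H_out = 8.307 kJ/mol
  T = 326.6 K: K = (1.607, 0.154), RR gives ψ = 0.214, H_out = 6.920 kJ/mol
Linear interpolation between T = 326.6 (H_out = 6.920) and T = 327.9 (H_out = 8.307) on hF = 8.221 gives T ≈ 327.8 K, at which ψ = 0.25.

T = 327.8 K, V/F = 0.25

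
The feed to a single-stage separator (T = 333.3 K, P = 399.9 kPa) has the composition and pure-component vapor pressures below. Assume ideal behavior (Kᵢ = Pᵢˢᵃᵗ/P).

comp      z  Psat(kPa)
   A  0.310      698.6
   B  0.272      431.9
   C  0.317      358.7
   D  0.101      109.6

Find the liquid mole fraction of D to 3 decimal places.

Raoult's law: Kᵢ = Pᵢˢᵃᵗ/P = Pᵢˢᵃᵗ/399.9.
  K_A = 698.6/399.9 = 1.74694, K_B = 431.9/399.9 = 1.08002, K_C = 358.7/399.9 = 0.89697, K_D = 109.6/399.9 = 0.27407
Rachford–Rice: g(ψ) = Σ zᵢ(Kᵢ−1)/(1+ψ(Kᵢ−1)) = 0.
Feasibility: ΣzᵢKᵢ = 1.147, Σzᵢ/Kᵢ = 1.151 — both > 1, two phases present.
Newton iteration, ψ⁰ = 0.64:
  ψ = 0.640: g = 0.0055, g' = -0.270 → ψ = 0.660
Converged at ψ = 0.660.
Compositions from xᵢ = zᵢ/(1+ψ(Kᵢ−1)), yᵢ = Kᵢxᵢ:
  A: x = 0.208, y = 0.363
  B: x = 0.258, y = 0.279
  C: x = 0.340, y = 0.305
  D: x = 0.194, y = 0.053

x_D = 0.194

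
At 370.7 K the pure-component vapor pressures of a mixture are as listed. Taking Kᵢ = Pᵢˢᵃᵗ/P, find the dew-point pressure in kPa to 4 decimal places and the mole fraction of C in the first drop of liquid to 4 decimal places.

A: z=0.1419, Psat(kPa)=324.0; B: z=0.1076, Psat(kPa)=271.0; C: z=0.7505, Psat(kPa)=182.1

At the dew point ψ → 1, so Σzᵢ/Kᵢ = 1 with Kᵢ = Pᵢˢᵃᵗ/P ⇒ 1/P = Σzᵢ/Pᵢˢᵃᵗ.
1/P = 0.1419/324.0 + 0.1076/271.0 + 0.7505/182.1 = 0.0049564 ⇒ P = 201.7604 kPa
xᵢ = zᵢP/Pᵢˢᵃᵗ ⇒ x_C = 0.7505·201.7604/182.1 = 0.8315

Pdew = 201.7604 kPa, x_C = 0.8315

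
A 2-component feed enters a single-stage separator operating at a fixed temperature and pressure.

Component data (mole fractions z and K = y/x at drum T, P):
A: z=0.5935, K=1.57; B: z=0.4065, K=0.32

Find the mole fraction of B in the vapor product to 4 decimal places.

y_B = 0.1459

Rachford–Rice: g(ψ) = Σ zᵢ(Kᵢ−1)/(1+ψ(Kᵢ−1)) = 0.
Feasibility: ΣzᵢKᵢ = 1.0619, Σzᵢ/Kᵢ = 1.6483 — both > 1, two phases present.
Binary case is linear: z₁(K₁−1)(1+ψ(K₂−1)) + z₂(K₂−1)(1+ψ(K₁−1)) = 0
⇒ ψ = [z₁(K₁−1)+z₂(K₂−1)] / [−(K₁−1)(K₂−1)] = 0.06188/0.38760 = 0.1596
Compositions from xᵢ = zᵢ/(1+ψ(Kᵢ−1)), yᵢ = Kᵢxᵢ:
  A: x = 0.5440, y = 0.8541
  B: x = 0.4560, y = 0.1459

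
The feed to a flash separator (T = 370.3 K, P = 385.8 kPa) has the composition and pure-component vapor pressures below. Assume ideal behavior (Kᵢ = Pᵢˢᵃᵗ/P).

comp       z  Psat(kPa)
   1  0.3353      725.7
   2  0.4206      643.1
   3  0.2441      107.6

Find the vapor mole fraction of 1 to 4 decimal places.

y_1 = 0.3847

Raoult's law: Kᵢ = Pᵢˢᵃᵗ/P = Pᵢˢᵃᵗ/385.8.
  K_1 = 725.7/385.8 = 1.881026, K_2 = 643.1/385.8 = 1.666926, K_3 = 107.6/385.8 = 0.278901
Material balance + equilibrium reduce to Σ zᵢ(Kᵢ−1)/(1+ψ(Kᵢ−1)) = 0.
Check two-phase: ΣzᵢKᵢ = 1.3999 > 1 and Σzᵢ/Kᵢ = 1.3058 > 1, so g(0) = 0.3999 > 0 and g(1) = -0.3058 < 0.
Newton iteration, ψ⁰ = 0.59:
  ψ = 0.5900: g = 0.08931, g' = -0.5935 → ψ = 0.7405
  ψ = 0.7405: g = -0.01114, g' = -0.7635 → ψ = 0.7259
  ψ = 0.7259: g = -0.00017, g' = -0.7406 → ψ = 0.7257
Converged at ψ = 0.7257.
Compositions from xᵢ = zᵢ/(1+ψ(Kᵢ−1)), yᵢ = Kᵢxᵢ:
  1: x = 0.2045, y = 0.3847
  2: x = 0.2834, y = 0.4725
  3: x = 0.5120, y = 0.1428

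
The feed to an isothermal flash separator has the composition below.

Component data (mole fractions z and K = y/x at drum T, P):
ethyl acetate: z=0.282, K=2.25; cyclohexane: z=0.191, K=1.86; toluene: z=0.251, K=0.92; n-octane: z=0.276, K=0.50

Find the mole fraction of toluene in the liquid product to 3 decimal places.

Material balance + equilibrium reduce to Σ zᵢ(Kᵢ−1)/(1+ψ(Kᵢ−1)) = 0.
Feasibility: ΣzᵢKᵢ = 1.359, Σzᵢ/Kᵢ = 1.053 — both > 1, two phases present.
Iterate (Newton) starting at ψ = 0.5:
  ψ = 0.500: g = 0.1269, g' = -0.360 → ψ = 0.852
  ψ = 0.852: g = 0.0035, g' = -0.362 → ψ = 0.862
Converged at ψ = 0.862.
Compositions from xᵢ = zᵢ/(1+ψ(Kᵢ−1)), yᵢ = Kᵢxᵢ:
  ethyl acetate: x = 0.136, y = 0.305
  cyclohexane: x = 0.110, y = 0.204
  toluene: x = 0.270, y = 0.248
  n-octane: x = 0.485, y = 0.242

x_toluene = 0.270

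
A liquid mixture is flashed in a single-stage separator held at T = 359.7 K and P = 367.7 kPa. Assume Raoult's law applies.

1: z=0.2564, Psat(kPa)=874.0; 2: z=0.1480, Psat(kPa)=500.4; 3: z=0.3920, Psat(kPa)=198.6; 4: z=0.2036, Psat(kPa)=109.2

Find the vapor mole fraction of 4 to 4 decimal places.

y_4 = 0.0667

Raoult's law: Kᵢ = Pᵢˢᵃᵗ/P = Pᵢˢᵃᵗ/367.7.
  K_1 = 874.0/367.7 = 2.376938, K_2 = 500.4/367.7 = 1.360892, K_3 = 198.6/367.7 = 0.540114, K_4 = 109.2/367.7 = 0.296981
Material balance + equilibrium reduce to Σ zᵢ(Kᵢ−1)/(1+ψ(Kᵢ−1)) = 0.
g(0) = ΣzᵢKᵢ − 1 = 0.0830 and g(1) = 1 − Σzᵢ/Kᵢ = -0.6280, so a root lies in (0, 1).
Newton iteration, ψ⁰ = 0.5:
  ψ = 0.5000: g = -0.20049, g' = -0.5634 → ψ = 0.1442
  ψ = 0.1442: g = -0.00702, g' = -0.5755 → ψ = 0.1320
Converged at ψ = 0.1320.
Compositions from xᵢ = zᵢ/(1+ψ(Kᵢ−1)), yᵢ = Kᵢxᵢ:
  1: x = 0.2170, y = 0.5157
  2: x = 0.1413, y = 0.1923
  3: x = 0.4173, y = 0.2254
  4: x = 0.2244, y = 0.0667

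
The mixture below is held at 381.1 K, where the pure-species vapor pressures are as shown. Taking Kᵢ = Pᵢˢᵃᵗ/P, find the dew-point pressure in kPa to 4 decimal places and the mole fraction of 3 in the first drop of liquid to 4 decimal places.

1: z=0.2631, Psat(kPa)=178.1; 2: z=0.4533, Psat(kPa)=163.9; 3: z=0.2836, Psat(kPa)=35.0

At the dew point ψ → 1, so Σzᵢ/Kᵢ = 1 with Kᵢ = Pᵢˢᵃᵗ/P ⇒ 1/P = Σzᵢ/Pᵢˢᵃᵗ.
1/P = 0.2631/178.1 + 0.4533/163.9 + 0.2836/35.0 = 0.0123458 ⇒ P = 80.9990 kPa
xᵢ = zᵢP/Pᵢˢᵃᵗ ⇒ x_3 = 0.2836·80.9990/35.0 = 0.6563

Pdew = 80.9990 kPa, x_3 = 0.6563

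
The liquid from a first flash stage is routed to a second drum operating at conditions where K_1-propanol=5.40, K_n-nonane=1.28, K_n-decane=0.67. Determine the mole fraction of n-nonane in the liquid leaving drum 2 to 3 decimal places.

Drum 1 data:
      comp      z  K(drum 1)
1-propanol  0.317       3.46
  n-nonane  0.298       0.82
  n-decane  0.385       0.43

x_n-nonane (drum 2) = 0.271

Drum 1:
Rachford–Rice: g(ψ₁) = Σ zᵢ(Kᵢ−1)/(1+ψ₁(Kᵢ−1)) = 0.
g(0) = ΣzᵢKᵢ − 1 = 0.507 and g(1) = 1 − Σzᵢ/Kᵢ = -0.350, so a root lies in (0, 1).
Newton iteration, ψ₁⁰ = 0.5:
  ψ₁ = 0.500: g = -0.0162, g' = -0.642 → ψ₁ = 0.475
Converged at ψ₁ = 0.475.
Drum-1 compositions:
  1-propanol: x = 0.146, y = 0.506
  n-nonane: x = 0.326, y = 0.267
  n-decane: x = 0.528, y = 0.227
Drum-2 feed = drum-1 liquid: z₂ = (0.1462, 0.3259, 0.5280).
Drum 2:
Newton iteration, ψ₂⁰ = 0.5:
  ψ₂ = 0.500: g = 0.0724, g' = -0.378 → ψ₂ = 0.691
  ψ₂ = 0.691: g = 0.0099, g' = -0.288 → ψ₂ = 0.726
Converged at ψ₂ = 0.726.
  1-propanol: x = 0.035, y = 0.188
  n-nonane: x = 0.271, y = 0.347
  n-decane: x = 0.694, y = 0.465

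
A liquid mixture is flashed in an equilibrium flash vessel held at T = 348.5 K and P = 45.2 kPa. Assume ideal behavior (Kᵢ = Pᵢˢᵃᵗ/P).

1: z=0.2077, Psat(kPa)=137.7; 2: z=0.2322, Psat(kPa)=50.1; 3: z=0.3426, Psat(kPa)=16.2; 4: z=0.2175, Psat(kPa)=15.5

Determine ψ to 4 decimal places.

ψ = 0.0885

Raoult's law: Kᵢ = Pᵢˢᵃᵗ/P = Pᵢˢᵃᵗ/45.2.
  K_1 = 137.7/45.2 = 3.046460, K_2 = 50.1/45.2 = 1.108407, K_3 = 16.2/45.2 = 0.358407, K_4 = 15.5/45.2 = 0.342920
Let ψ = V/F and solve Σ zᵢ(Kᵢ−1)/(1+ψ(Kᵢ−1)) = 0.
Check two-phase: ΣzᵢKᵢ = 1.0875 > 1 and Σzᵢ/Kᵢ = 1.8678 > 1, so g(0) = 0.0875 > 0 and g(1) = -0.8678 < 0.
Newton–Raphson from ψ = 0.46:
  ψ = 0.4600: g = -0.27375, g' = -0.7100 → ψ = 0.0744
  ψ = 0.0744: g = 0.01273, g' = -0.9171 → ψ = 0.0883
  ψ = 0.0883: g = 0.00018, g' = -0.8909 → ψ = 0.0885
Converged at ψ = 0.0885.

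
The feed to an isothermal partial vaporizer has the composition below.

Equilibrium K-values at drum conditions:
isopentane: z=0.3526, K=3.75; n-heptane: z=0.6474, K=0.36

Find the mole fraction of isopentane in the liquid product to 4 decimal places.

Rachford–Rice: g(β) = Σ zᵢ(Kᵢ−1)/(1+β(Kᵢ−1)) = 0.
Check two-phase: ΣzᵢKᵢ = 1.5553 > 1 and Σzᵢ/Kᵢ = 1.8924 > 1, so g(0) = 0.5553 > 0 and g(1) = -0.8924 < 0.
Binary case is linear: z₁(K₁−1)(1+β(K₂−1)) + z₂(K₂−1)(1+β(K₁−1)) = 0
⇒ β = [z₁(K₁−1)+z₂(K₂−1)] / [−(K₁−1)(K₂−1)] = 0.55531/1.76000 = 0.3155
Compositions from xᵢ = zᵢ/(1+β(Kᵢ−1)), yᵢ = Kᵢxᵢ:
  isopentane: x = 0.1888, y = 0.7080
  n-heptane: x = 0.8112, y = 0.2920

x_isopentane = 0.1888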